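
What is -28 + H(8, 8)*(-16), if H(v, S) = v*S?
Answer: -1052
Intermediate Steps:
H(v, S) = S*v
-28 + H(8, 8)*(-16) = -28 + (8*8)*(-16) = -28 + 64*(-16) = -28 - 1024 = -1052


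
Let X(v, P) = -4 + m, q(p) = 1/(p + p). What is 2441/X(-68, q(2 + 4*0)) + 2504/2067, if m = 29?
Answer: 5108147/51675 ≈ 98.851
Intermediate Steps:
q(p) = 1/(2*p)
X(v, P) = 25 (X(v, P) = -4 + 29 = 25)
2441/X(-68, q(2 + 4*0)) + 2504/2067 = 2441/25 + 2504/2067 = 5108147/51675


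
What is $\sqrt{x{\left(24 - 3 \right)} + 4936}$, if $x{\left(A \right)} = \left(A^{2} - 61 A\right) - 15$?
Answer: $\sqrt{4081} \approx 63.883$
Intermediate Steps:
$x{\left(A \right)} = -15 + A^{2} - 61 A$
$\sqrt{x{\left(24 - 3 \right)} + 4936} = \sqrt{\left(-15 + \left(24 - 3\right)^{2} - 61 \left(24 - 3\right)\right) + 4936} = \sqrt{\left(-15 + 21^{2} - 1281\right) + 4936} = \sqrt{\left(-15 + 441 - 1281\right) + 4936} = \sqrt{-855 + 4936} = \sqrt{4081}$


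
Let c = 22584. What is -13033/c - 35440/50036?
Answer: -363124037/282503256 ≈ -1.2854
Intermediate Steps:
-13033/c - 35440/50036 = -13033/22584 - 35440/50036 = -13033*1/22584 - 35440*1/50036 = -13033/22584 - 8860/12509 = -363124037/282503256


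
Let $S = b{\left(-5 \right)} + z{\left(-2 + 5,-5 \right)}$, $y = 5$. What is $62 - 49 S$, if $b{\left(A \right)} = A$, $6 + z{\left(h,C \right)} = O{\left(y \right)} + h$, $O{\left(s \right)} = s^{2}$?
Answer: $-771$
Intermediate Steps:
$z{\left(h,C \right)} = 19 + h$ ($z{\left(h,C \right)} = -6 + \left(5^{2} + h\right) = -6 + \left(25 + h\right) = 19 + h$)
$S = 17$ ($S = -5 + \left(19 + \left(-2 + 5\right)\right) = -5 + \left(19 + 3\right) = -5 + 22 = 17$)
$62 - 49 S = 62 - 833 = -771$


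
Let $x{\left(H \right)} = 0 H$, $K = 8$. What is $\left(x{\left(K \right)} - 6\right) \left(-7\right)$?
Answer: $42$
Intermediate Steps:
$x{\left(H \right)} = 0$
$\left(x{\left(K \right)} - 6\right) \left(-7\right) = \left(0 - 6\right) \left(-7\right) = \left(-6\right) \left(-7\right) = 42$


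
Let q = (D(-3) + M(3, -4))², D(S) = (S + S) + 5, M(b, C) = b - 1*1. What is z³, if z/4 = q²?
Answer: 64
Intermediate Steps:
M(b, C) = -1 + b (M(b, C) = b - 1 = -1 + b)
D(S) = 5 + 2*S (D(S) = 2*S + 5 = 5 + 2*S)
q = 1 (q = ((5 + 2*(-3)) + (-1 + 3))² = ((5 - 6) + 2)² = (-1 + 2)² = 1² = 1)
z = 4 (z = 4*1² = 4*1 = 4)
z³ = 4³ = 64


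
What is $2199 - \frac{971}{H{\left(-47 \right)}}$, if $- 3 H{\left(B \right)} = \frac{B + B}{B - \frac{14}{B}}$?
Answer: $\frac{16109217}{4418} \approx 3646.3$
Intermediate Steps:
$H{\left(B \right)} = - \frac{2 B}{3 \left(B - \frac{14}{B}\right)}$ ($H{\left(B \right)} = - \frac{\left(B + B\right) \frac{1}{B - \frac{14}{B}}}{3} = - \frac{2 B \frac{1}{B - \frac{14}{B}}}{3} = - \frac{2 B}{3 \left(B - \frac{14}{B}\right)}$)
$2199 - \frac{971}{H{\left(-47 \right)}} = 2199 - \frac{971}{\left(-2\right) \left(-47\right)^{2} \frac{1}{-42 + 3 \left(-47\right)^{2}}} = 2199 - \frac{971}{\left(-2\right) 2209 \frac{1}{-42 + 3 \cdot 2209}} = 2199 - \frac{971}{\left(-2\right) 2209 \frac{1}{-42 + 6627}} = 2199 - \frac{971}{\left(-2\right) 2209 \cdot \frac{1}{6585}} = 2199 - \frac{971}{- \frac{4418}{6585}} = 2199 - 971 \left(- \frac{6585}{4418}\right) = 2199 - - \frac{6394035}{4418} = 2199 + \frac{6394035}{4418} = \frac{16109217}{4418}$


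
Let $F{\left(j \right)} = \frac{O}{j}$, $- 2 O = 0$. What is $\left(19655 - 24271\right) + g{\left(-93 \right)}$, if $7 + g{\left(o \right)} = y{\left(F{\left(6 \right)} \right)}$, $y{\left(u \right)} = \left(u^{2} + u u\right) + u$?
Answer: $-4623$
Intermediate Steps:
$O = 0$ ($O = \left(- \frac{1}{2}\right) 0 = 0$)
$F{\left(j \right)} = 0$ ($F{\left(j \right)} = \frac{0}{j} = 0$)
$y{\left(u \right)} = u + 2 u^{2}$ ($y{\left(u \right)} = \left(u^{2} + u^{2}\right) + u = 2 u^{2} + u = u + 2 u^{2}$)
$g{\left(o \right)} = -7$ ($g{\left(o \right)} = -7 + 0 \left(1 + 2 \cdot 0\right) = -7 + 0 \left(1 + 0\right) = -7 + 0 \cdot 1 = -7 + 0 = -7$)
$\left(19655 - 24271\right) + g{\left(-93 \right)} = \left(19655 - 24271\right) - 7 = -4616 - 7 = -4623$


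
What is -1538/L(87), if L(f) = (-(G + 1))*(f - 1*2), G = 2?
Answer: 1538/255 ≈ 6.0314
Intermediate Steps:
L(f) = 6 - 3*f (L(f) = (-(2 + 1))*(f - 1*2) = (-1*3)*(f - 2) = -3*(-2 + f) = 6 - 3*f)
-1538/L(87) = -1538/(6 - 3*87) = -1538/(6 - 261) = -1538/(-255) = -1538*(-1/255) = 1538/255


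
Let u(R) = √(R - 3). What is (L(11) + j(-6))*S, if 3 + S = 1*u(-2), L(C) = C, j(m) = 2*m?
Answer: 3 - I*√5 ≈ 3.0 - 2.2361*I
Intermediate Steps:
u(R) = √(-3 + R)
S = -3 + I*√5 (S = -3 + 1*√(-3 - 2) = -3 + 1*√(-5) = -3 + 1*(I*√5) = -3 + I*√5 ≈ -3.0 + 2.2361*I)
(L(11) + j(-6))*S = (11 + 2*(-6))*(-3 + I*√5) = (11 - 12)*(-3 + I*√5) = -(-3 + I*√5) = 3 - I*√5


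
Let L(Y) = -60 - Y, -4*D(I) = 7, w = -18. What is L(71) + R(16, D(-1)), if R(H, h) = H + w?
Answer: -133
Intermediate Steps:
D(I) = -7/4 (D(I) = -¼*7 = -7/4)
R(H, h) = -18 + H (R(H, h) = H - 18 = -18 + H)
L(71) + R(16, D(-1)) = (-60 - 1*71) + (-18 + 16) = (-60 - 71) - 2 = -131 - 2 = -133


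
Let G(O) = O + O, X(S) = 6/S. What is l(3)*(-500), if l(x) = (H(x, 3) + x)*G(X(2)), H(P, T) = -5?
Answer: 6000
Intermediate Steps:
G(O) = 2*O
l(x) = -30 + 6*x (l(x) = (-5 + x)*(2*(6/2)) = (-5 + x)*(2*(6*(½))) = (-5 + x)*(2*3) = (-5 + x)*6 = -30 + 6*x)
l(3)*(-500) = (-30 + 6*3)*(-500) = (-30 + 18)*(-500) = -12*(-500) = 6000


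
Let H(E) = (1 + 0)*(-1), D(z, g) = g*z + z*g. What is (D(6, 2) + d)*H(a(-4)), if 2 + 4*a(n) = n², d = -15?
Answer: -9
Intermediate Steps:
a(n) = -½ + n²/4
D(z, g) = 2*g*z (D(z, g) = g*z + g*z = 2*g*z)
H(E) = -1 (H(E) = 1*(-1) = -1)
(D(6, 2) + d)*H(a(-4)) = (2*2*6 - 15)*(-1) = (24 - 15)*(-1) = 9*(-1) = -9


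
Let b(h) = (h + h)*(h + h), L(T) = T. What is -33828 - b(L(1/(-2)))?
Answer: -33829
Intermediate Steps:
b(h) = 4*h² (b(h) = (2*h)*(2*h) = 4*h²)
-33828 - b(L(1/(-2))) = -33828 - 4*(1/(-2))² = -33828 - 4*(-½)² = -33828 - 4/4 = -33828 - 1*1 = -33828 - 1 = -33829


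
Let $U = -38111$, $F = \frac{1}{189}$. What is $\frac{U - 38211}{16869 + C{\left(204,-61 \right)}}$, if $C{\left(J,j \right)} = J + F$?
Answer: $- \frac{7212429}{1613399} \approx -4.4703$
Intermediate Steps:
$F = \frac{1}{189} \approx 0.005291$
$C{\left(J,j \right)} = \frac{1}{189} + J$ ($C{\left(J,j \right)} = J + \frac{1}{189} = \frac{1}{189} + J$)
$\frac{U - 38211}{16869 + C{\left(204,-61 \right)}} = \frac{-38111 - 38211}{16869 + \left(\frac{1}{189} + 204\right)} = - \frac{76322}{16869 + \frac{38557}{189}} = - \frac{76322}{\frac{3226798}{189}} = \left(-76322\right) \frac{189}{3226798} = - \frac{7212429}{1613399}$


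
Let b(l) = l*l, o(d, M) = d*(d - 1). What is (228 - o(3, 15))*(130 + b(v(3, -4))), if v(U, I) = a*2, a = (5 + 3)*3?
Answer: 540348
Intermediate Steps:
a = 24 (a = 8*3 = 24)
v(U, I) = 48 (v(U, I) = 24*2 = 48)
o(d, M) = d*(-1 + d)
b(l) = l²
(228 - o(3, 15))*(130 + b(v(3, -4))) = (228 - 3*(-1 + 3))*(130 + 48²) = (228 - 3*2)*(130 + 2304) = (228 - 1*6)*2434 = (228 - 6)*2434 = 222*2434 = 540348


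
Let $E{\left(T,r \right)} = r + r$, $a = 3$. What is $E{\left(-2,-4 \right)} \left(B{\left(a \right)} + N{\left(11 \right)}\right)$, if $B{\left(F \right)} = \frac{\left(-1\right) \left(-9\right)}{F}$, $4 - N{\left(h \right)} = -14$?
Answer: $-168$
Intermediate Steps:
$N{\left(h \right)} = 18$ ($N{\left(h \right)} = 4 - -14 = 4 + 14 = 18$)
$B{\left(F \right)} = \frac{9}{F}$
$E{\left(T,r \right)} = 2 r$
$E{\left(-2,-4 \right)} \left(B{\left(a \right)} + N{\left(11 \right)}\right) = 2 \left(-4\right) \left(\frac{9}{3} + 18\right) = - 8 \left(9 \cdot \frac{1}{3} + 18\right) = - 8 \left(3 + 18\right) = \left(-8\right) 21 = -168$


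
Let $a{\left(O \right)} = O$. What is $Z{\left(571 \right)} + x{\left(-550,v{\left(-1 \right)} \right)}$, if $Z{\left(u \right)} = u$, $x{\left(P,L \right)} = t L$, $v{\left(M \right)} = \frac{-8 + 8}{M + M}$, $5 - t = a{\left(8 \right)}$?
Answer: $571$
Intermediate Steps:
$t = -3$ ($t = 5 - 8 = -3$)
$v{\left(M \right)} = 0$ ($v{\left(M \right)} = \frac{0}{2 M} = 0 \frac{1}{2 M} = 0$)
$x{\left(P,L \right)} = - 3 L$
$Z{\left(571 \right)} + x{\left(-550,v{\left(-1 \right)} \right)} = 571 - 0 = 571 + 0 = 571$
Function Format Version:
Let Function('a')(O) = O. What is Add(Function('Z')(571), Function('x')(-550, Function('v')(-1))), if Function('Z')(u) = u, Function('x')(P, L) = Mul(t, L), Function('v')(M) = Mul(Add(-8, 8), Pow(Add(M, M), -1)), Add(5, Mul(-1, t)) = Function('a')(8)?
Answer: 571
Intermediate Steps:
t = -3 (t = Add(5, Mul(-1, 8)) = Add(5, -8) = -3)
Function('v')(M) = 0 (Function('v')(M) = Mul(0, Pow(Mul(2, M), -1)) = Mul(0, Mul(Rational(1, 2), Pow(M, -1))) = 0)
Function('x')(P, L) = Mul(-3, L)
Add(Function('Z')(571), Function('x')(-550, Function('v')(-1))) = Add(571, Mul(-3, 0)) = Add(571, 0) = 571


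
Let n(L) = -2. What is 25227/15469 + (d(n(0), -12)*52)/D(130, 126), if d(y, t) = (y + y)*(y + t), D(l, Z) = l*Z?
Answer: 1258967/696105 ≈ 1.8086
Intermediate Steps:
D(l, Z) = Z*l
d(y, t) = 2*y*(t + y) (d(y, t) = (2*y)*(t + y) = 2*y*(t + y))
25227/15469 + (d(n(0), -12)*52)/D(130, 126) = 25227/15469 + ((2*(-2)*(-12 - 2))*52)/((126*130)) = 25227*(1/15469) + ((2*(-2)*(-14))*52)/16380 = 25227/15469 + (56*52)*(1/16380) = 25227/15469 + 2912*(1/16380) = 25227/15469 + 8/45 = 1258967/696105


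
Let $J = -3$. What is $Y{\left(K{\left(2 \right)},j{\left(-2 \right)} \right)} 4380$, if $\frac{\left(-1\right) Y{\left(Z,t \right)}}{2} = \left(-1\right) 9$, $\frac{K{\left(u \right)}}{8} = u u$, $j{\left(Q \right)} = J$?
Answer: $78840$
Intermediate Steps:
$j{\left(Q \right)} = -3$
$K{\left(u \right)} = 8 u^{2}$ ($K{\left(u \right)} = 8 u u = 8 u^{2}$)
$Y{\left(Z,t \right)} = 18$ ($Y{\left(Z,t \right)} = - 2 \left(\left(-1\right) 9\right) = \left(-2\right) \left(-9\right) = 18$)
$Y{\left(K{\left(2 \right)},j{\left(-2 \right)} \right)} 4380 = 18 \cdot 4380 = 78840$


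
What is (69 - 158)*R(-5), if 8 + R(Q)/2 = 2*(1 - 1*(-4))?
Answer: -356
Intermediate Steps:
R(Q) = 4 (R(Q) = -16 + 2*(2*(1 - 1*(-4))) = -16 + 2*(2*(1 + 4)) = -16 + 2*(2*5) = -16 + 2*10 = -16 + 20 = 4)
(69 - 158)*R(-5) = (69 - 158)*4 = -89*4 = -356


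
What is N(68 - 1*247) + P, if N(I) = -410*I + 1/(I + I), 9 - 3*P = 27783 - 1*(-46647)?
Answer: 17392713/358 ≈ 48583.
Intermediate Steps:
P = -24807 (P = 3 - (27783 - 1*(-46647))/3 = 3 - (27783 + 46647)/3 = 3 - 1/3*74430 = 3 - 24810 = -24807)
N(I) = 1/(2*I) - 410*I (N(I) = -410*I + 1/(2*I) = 1/(2*I) - 410*I)
N(68 - 1*247) + P = (1/(2*(68 - 1*247)) - 410*(68 - 1*247)) - 24807 = (1/(2*(68 - 247)) - 410*(68 - 247)) - 24807 = ((1/2)/(-179) - 410*(-179)) - 24807 = ((1/2)*(-1/179) + 73390) - 24807 = (-1/358 + 73390) - 24807 = 26273619/358 - 24807 = 17392713/358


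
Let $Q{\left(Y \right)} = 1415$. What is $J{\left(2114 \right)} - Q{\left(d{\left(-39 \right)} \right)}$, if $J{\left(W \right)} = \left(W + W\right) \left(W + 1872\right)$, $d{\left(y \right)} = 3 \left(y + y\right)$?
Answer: $16851393$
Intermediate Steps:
$d{\left(y \right)} = 6 y$ ($d{\left(y \right)} = 3 \cdot 2 y = 6 y$)
$J{\left(W \right)} = 2 W \left(1872 + W\right)$
$J{\left(2114 \right)} - Q{\left(d{\left(-39 \right)} \right)} = 2 \cdot 2114 \left(1872 + 2114\right) - 1415 = 2 \cdot 2114 \cdot 3986 - 1415 = 16852808 - 1415 = 16851393$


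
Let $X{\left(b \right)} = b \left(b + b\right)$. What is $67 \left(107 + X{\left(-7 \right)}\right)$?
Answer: $13735$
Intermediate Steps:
$X{\left(b \right)} = 2 b^{2}$ ($X{\left(b \right)} = b 2 b = 2 b^{2}$)
$67 \left(107 + X{\left(-7 \right)}\right) = 67 \left(107 + 2 \left(-7\right)^{2}\right) = 67 \left(107 + 2 \cdot 49\right) = 67 \left(107 + 98\right) = 67 \cdot 205 = 13735$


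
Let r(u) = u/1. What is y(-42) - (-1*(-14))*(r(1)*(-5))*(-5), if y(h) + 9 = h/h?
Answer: -358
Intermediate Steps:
r(u) = u (r(u) = u*1 = u)
y(h) = -8 (y(h) = -9 + h/h = -9 + 1 = -8)
y(-42) - (-1*(-14))*(r(1)*(-5))*(-5) = -8 - (-1*(-14))*(1*(-5))*(-5) = -8 - 14*(-5*(-5)) = -8 - 14*25 = -8 - 1*350 = -8 - 350 = -358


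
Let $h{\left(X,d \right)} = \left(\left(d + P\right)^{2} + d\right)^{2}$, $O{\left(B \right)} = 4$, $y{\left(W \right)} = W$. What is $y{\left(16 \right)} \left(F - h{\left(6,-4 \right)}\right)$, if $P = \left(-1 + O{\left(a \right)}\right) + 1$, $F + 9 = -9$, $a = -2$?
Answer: $-544$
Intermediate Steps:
$F = -18$ ($F = -9 - 9 = -18$)
$P = 4$ ($P = \left(-1 + 4\right) + 1 = 3 + 1 = 4$)
$h{\left(X,d \right)} = \left(d + \left(4 + d\right)^{2}\right)^{2}$ ($h{\left(X,d \right)} = \left(\left(d + 4\right)^{2} + d\right)^{2} = \left(\left(4 + d\right)^{2} + d\right)^{2} = \left(d + \left(4 + d\right)^{2}\right)^{2}$)
$y{\left(16 \right)} \left(F - h{\left(6,-4 \right)}\right) = 16 \left(-18 - \left(-4 + \left(4 - 4\right)^{2}\right)^{2}\right) = 16 \left(-18 - \left(-4 + 0^{2}\right)^{2}\right) = 16 \left(-18 - \left(-4 + 0\right)^{2}\right) = 16 \left(-18 - \left(-4\right)^{2}\right) = 16 \left(-18 - 16\right) = 16 \left(-34\right) = -544$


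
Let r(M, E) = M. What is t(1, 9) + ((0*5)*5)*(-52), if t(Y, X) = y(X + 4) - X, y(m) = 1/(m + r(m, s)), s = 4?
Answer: -233/26 ≈ -8.9615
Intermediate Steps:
y(m) = 1/(2*m) (y(m) = 1/(m + m) = 1/(2*m))
t(Y, X) = 1/(2*(4 + X)) - X (t(Y, X) = 1/(2*(X + 4)) - X = 1/(2*(4 + X)) - X)
t(1, 9) + ((0*5)*5)*(-52) = (1/2 - 1*9*(4 + 9))/(4 + 9) + ((0*5)*5)*(-52) = (1/2 - 1*9*13)/13 + (0*5)*(-52) = (1/2 - 117)/13 + 0*(-52) = (1/13)*(-233/2) + 0 = -233/26 + 0 = -233/26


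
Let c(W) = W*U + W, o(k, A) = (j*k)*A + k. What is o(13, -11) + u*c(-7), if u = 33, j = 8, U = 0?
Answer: -1362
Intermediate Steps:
o(k, A) = k + 8*A*k (o(k, A) = (8*k)*A + k = 8*A*k + k = k + 8*A*k)
c(W) = W (c(W) = W*0 + W = 0 + W = W)
o(13, -11) + u*c(-7) = 13*(1 + 8*(-11)) + 33*(-7) = 13*(1 - 88) - 231 = 13*(-87) - 231 = -1131 - 231 = -1362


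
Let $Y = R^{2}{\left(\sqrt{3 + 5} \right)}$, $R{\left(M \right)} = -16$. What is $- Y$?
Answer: $-256$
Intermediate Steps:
$Y = 256$ ($Y = \left(-16\right)^{2} = 256$)
$- Y = \left(-1\right) 256 = -256$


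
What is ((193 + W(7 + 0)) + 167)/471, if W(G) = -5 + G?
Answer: 362/471 ≈ 0.76858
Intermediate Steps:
((193 + W(7 + 0)) + 167)/471 = ((193 + (-5 + (7 + 0))) + 167)/471 = ((193 + (-5 + 7)) + 167)*(1/471) = ((193 + 2) + 167)*(1/471) = (195 + 167)*(1/471) = 362*(1/471) = 362/471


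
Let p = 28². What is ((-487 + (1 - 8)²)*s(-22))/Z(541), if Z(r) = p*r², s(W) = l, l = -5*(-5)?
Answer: -5475/114730952 ≈ -4.7720e-5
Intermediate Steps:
p = 784
l = 25
s(W) = 25
Z(r) = 784*r²
((-487 + (1 - 8)²)*s(-22))/Z(541) = ((-487 + (1 - 8)²)*25)/((784*541²)) = ((-487 + (-7)²)*25)/((784*292681)) = ((-487 + 49)*25)/229461904 = -438*25*(1/229461904) = -10950*1/229461904 = -5475/114730952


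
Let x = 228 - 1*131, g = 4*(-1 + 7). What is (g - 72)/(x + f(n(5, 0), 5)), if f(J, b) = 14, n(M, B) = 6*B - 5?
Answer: -16/37 ≈ -0.43243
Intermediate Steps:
n(M, B) = -5 + 6*B
g = 24 (g = 4*6 = 24)
x = 97 (x = 228 - 131 = 97)
(g - 72)/(x + f(n(5, 0), 5)) = (24 - 72)/(97 + 14) = -48/111 = -48*1/111 = -16/37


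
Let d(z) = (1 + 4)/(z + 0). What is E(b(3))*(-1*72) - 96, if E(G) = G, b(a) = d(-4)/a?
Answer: -66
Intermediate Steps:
d(z) = 5/z
b(a) = -5/(4*a) (b(a) = (5/(-4))/a = (5*(-¼))/a = -5/(4*a))
E(b(3))*(-1*72) - 96 = (-5/4/3)*(-1*72) - 96 = -5/4*⅓*(-72) - 96 = -5/12*(-72) - 96 = 30 - 96 = -66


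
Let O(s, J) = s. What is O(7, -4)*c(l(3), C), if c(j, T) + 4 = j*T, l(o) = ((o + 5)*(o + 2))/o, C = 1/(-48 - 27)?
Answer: -1316/45 ≈ -29.244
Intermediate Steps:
C = -1/75 (C = 1/(-75) = -1/75 ≈ -0.013333)
l(o) = (2 + o)*(5 + o)/o (l(o) = ((5 + o)*(2 + o))/o = ((2 + o)*(5 + o))/o = (2 + o)*(5 + o)/o)
c(j, T) = -4 + T*j (c(j, T) = -4 + j*T = -4 + T*j)
O(7, -4)*c(l(3), C) = 7*(-4 - (7 + 3 + 10/3)/75) = 7*(-4 - 1/75*40/3) = 7*(-4 - 8/45) = 7*(-188/45) = -1316/45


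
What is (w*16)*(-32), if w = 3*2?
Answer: -3072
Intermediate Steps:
w = 6
(w*16)*(-32) = (6*16)*(-32) = 96*(-32) = -3072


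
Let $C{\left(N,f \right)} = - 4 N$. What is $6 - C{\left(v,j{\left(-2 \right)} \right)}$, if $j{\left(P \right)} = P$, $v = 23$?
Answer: $98$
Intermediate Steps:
$6 - C{\left(v,j{\left(-2 \right)} \right)} = 6 - \left(-4\right) 23 = 6 - -92 = 6 + 92 = 98$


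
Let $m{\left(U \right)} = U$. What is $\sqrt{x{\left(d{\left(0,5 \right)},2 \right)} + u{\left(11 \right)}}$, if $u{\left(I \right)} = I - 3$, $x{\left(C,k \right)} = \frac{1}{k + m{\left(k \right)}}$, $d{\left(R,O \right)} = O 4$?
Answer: $\frac{\sqrt{33}}{2} \approx 2.8723$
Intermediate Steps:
$d{\left(R,O \right)} = 4 O$
$x{\left(C,k \right)} = \frac{1}{2 k}$ ($x{\left(C,k \right)} = \frac{1}{k + k} = \frac{1}{2 k}$)
$u{\left(I \right)} = -3 + I$ ($u{\left(I \right)} = I - 3 = -3 + I$)
$\sqrt{x{\left(d{\left(0,5 \right)},2 \right)} + u{\left(11 \right)}} = \sqrt{\frac{1}{2 \cdot 2} + \left(-3 + 11\right)} = \sqrt{\frac{1}{2} \cdot \frac{1}{2} + 8} = \sqrt{\frac{1}{4} + 8} = \sqrt{\frac{33}{4}} = \frac{\sqrt{33}}{2}$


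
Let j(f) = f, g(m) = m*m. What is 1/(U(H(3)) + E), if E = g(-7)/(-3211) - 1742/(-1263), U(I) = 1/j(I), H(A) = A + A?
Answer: 8110986/12415181 ≈ 0.65331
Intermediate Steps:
g(m) = m**2
H(A) = 2*A
U(I) = 1/I
E = 5531675/4055493 (E = (-7)**2/(-3211) - 1742/(-1263) = 49*(-1/3211) - 1742*(-1/1263) = -49/3211 + 1742/1263 = 5531675/4055493 ≈ 1.3640)
1/(U(H(3)) + E) = 1/(1/(2*3) + 5531675/4055493) = 1/(1/6 + 5531675/4055493) = 1/(12415181/8110986) = 8110986/12415181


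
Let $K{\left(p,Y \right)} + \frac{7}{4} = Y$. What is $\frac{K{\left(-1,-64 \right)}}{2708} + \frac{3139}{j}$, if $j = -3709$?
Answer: $- \frac{34977115}{40175888} \approx -0.8706$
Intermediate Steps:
$K{\left(p,Y \right)} = - \frac{7}{4} + Y$
$\frac{K{\left(-1,-64 \right)}}{2708} + \frac{3139}{j} = \frac{- \frac{7}{4} - 64}{2708} + \frac{3139}{-3709} = \left(- \frac{263}{4}\right) \frac{1}{2708} + 3139 \left(- \frac{1}{3709}\right) = - \frac{263}{10832} - \frac{3139}{3709} = - \frac{34977115}{40175888}$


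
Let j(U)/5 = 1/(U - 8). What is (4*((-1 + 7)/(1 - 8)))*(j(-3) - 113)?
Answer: 29952/77 ≈ 388.99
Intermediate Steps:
j(U) = 5/(-8 + U) (j(U) = 5/(U - 8) = 5/(-8 + U))
(4*((-1 + 7)/(1 - 8)))*(j(-3) - 113) = (4*((-1 + 7)/(1 - 8)))*(5/(-8 - 3) - 113) = (4*(6/(-7)))*(5/(-11) - 113) = (4*(6*(-⅐)))*(5*(-1/11) - 113) = (4*(-6/7))*(-5/11 - 113) = -24/7*(-1248/11) = 29952/77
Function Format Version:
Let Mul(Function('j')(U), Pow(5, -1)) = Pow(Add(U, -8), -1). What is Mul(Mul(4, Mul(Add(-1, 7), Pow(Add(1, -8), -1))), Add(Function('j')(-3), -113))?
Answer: Rational(29952, 77) ≈ 388.99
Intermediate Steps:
Function('j')(U) = Mul(5, Pow(Add(-8, U), -1)) (Function('j')(U) = Mul(5, Pow(Add(U, -8), -1)) = Mul(5, Pow(Add(-8, U), -1)))
Mul(Mul(4, Mul(Add(-1, 7), Pow(Add(1, -8), -1))), Add(Function('j')(-3), -113)) = Mul(Mul(4, Mul(Add(-1, 7), Pow(Add(1, -8), -1))), Add(Mul(5, Pow(Add(-8, -3), -1)), -113)) = Mul(Mul(4, Mul(6, Pow(-7, -1))), Add(Mul(5, Pow(-11, -1)), -113)) = Mul(Mul(4, Mul(6, Rational(-1, 7))), Add(Mul(5, Rational(-1, 11)), -113)) = Mul(Mul(4, Rational(-6, 7)), Add(Rational(-5, 11), -113)) = Mul(Rational(-24, 7), Rational(-1248, 11)) = Rational(29952, 77)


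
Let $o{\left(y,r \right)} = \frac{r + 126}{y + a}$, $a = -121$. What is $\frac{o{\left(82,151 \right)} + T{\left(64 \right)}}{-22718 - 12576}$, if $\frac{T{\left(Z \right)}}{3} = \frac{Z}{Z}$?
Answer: $\frac{80}{688233} \approx 0.00011624$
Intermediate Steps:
$o{\left(y,r \right)} = \frac{126 + r}{-121 + y}$ ($o{\left(y,r \right)} = \frac{r + 126}{y - 121} = \frac{126 + r}{-121 + y}$)
$T{\left(Z \right)} = 3$ ($T{\left(Z \right)} = 3 \frac{Z}{Z} = 3 \cdot 1 = 3$)
$\frac{o{\left(82,151 \right)} + T{\left(64 \right)}}{-22718 - 12576} = \frac{\frac{126 + 151}{-121 + 82} + 3}{-22718 - 12576} = \frac{\frac{1}{-39} \cdot 277 + 3}{-35294} = \left(\left(- \frac{1}{39}\right) 277 + 3\right) \left(- \frac{1}{35294}\right) = \left(- \frac{277}{39} + 3\right) \left(- \frac{1}{35294}\right) = \left(- \frac{160}{39}\right) \left(- \frac{1}{35294}\right) = \frac{80}{688233}$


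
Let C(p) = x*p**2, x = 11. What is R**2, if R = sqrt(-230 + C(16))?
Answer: 2586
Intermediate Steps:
C(p) = 11*p**2
R = sqrt(2586) (R = sqrt(-230 + 11*16**2) = sqrt(-230 + 11*256) = sqrt(-230 + 2816) = sqrt(2586) ≈ 50.853)
R**2 = (sqrt(2586))**2 = 2586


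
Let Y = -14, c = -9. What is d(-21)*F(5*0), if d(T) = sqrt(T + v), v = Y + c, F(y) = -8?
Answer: -16*I*sqrt(11) ≈ -53.066*I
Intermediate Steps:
v = -23 (v = -14 - 9 = -23)
d(T) = sqrt(-23 + T) (d(T) = sqrt(T - 23) = sqrt(-23 + T))
d(-21)*F(5*0) = sqrt(-23 - 21)*(-8) = sqrt(-44)*(-8) = (2*I*sqrt(11))*(-8) = -16*I*sqrt(11)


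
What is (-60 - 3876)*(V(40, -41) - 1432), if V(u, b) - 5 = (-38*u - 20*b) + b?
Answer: 8533248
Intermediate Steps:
V(u, b) = 5 - 38*u - 19*b (V(u, b) = 5 + ((-38*u - 20*b) + b) = 5 + (-38*u - 19*b) = 5 - 38*u - 19*b)
(-60 - 3876)*(V(40, -41) - 1432) = (-60 - 3876)*((5 - 38*40 - 19*(-41)) - 1432) = -3936*((5 - 1520 + 779) - 1432) = -3936*(-736 - 1432) = -3936*(-2168) = 8533248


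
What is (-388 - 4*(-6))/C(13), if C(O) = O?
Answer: -28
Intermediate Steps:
(-388 - 4*(-6))/C(13) = (-388 - 4*(-6))/13 = (-388 - 1*(-24))*(1/13) = (-388 + 24)*(1/13) = -364*1/13 = -28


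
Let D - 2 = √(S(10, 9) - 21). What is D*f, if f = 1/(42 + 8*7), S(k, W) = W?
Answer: 1/49 + I*√3/49 ≈ 0.020408 + 0.035348*I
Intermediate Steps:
f = 1/98 (f = 1/(42 + 56) = 1/98 ≈ 0.010204)
D = 2 + 2*I*√3 (D = 2 + √(9 - 21) = 2 + √(-12) = 2 + 2*I*√3 ≈ 2.0 + 3.4641*I)
D*f = (2 + 2*I*√3)*(1/98) = 1/49 + I*√3/49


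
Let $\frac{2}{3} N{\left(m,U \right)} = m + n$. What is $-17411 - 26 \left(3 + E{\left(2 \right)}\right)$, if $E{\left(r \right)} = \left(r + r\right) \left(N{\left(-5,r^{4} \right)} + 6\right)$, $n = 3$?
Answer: $-17801$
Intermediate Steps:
$N{\left(m,U \right)} = \frac{9}{2} + \frac{3 m}{2}$ ($N{\left(m,U \right)} = \frac{3 \left(m + 3\right)}{2} = \frac{3 \left(3 + m\right)}{2} = \frac{9}{2} + \frac{3 m}{2}$)
$E{\left(r \right)} = 6 r$ ($E{\left(r \right)} = \left(r + r\right) \left(\left(\frac{9}{2} + \frac{3}{2} \left(-5\right)\right) + 6\right) = 2 r \left(\left(\frac{9}{2} - \frac{15}{2}\right) + 6\right) = 2 r \left(-3 + 6\right) = 2 r 3 = 6 r$)
$-17411 - 26 \left(3 + E{\left(2 \right)}\right) = -17411 - 26 \left(3 + 6 \cdot 2\right) = -17411 - 26 \left(3 + 12\right) = -17411 - 390 = -17801$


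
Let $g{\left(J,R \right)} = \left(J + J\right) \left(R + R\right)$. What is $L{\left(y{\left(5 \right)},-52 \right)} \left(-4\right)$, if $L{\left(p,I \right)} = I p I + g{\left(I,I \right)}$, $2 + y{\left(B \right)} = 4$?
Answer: $-64896$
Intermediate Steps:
$g{\left(J,R \right)} = 4 J R$ ($g{\left(J,R \right)} = 2 J 2 R = 4 J R$)
$y{\left(B \right)} = 2$ ($y{\left(B \right)} = -2 + 4 = 2$)
$L{\left(p,I \right)} = 4 I^{2} + p I^{2}$ ($L{\left(p,I \right)} = I p I + 4 I I = p I^{2} + 4 I^{2} = 4 I^{2} + p I^{2}$)
$L{\left(y{\left(5 \right)},-52 \right)} \left(-4\right) = \left(-52\right)^{2} \left(4 + 2\right) \left(-4\right) = 2704 \cdot 6 \left(-4\right) = 16224 \left(-4\right) = -64896$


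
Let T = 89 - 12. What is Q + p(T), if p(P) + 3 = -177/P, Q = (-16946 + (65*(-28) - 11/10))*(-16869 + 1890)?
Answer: 216456536913/770 ≈ 2.8111e+8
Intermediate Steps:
T = 77
Q = 2811123909/10 (Q = (-16946 + (-1820 - 11*⅒))*(-14979) = (-16946 + (-1820 - 11/10))*(-14979) = (-16946 - 18211/10)*(-14979) = -187671/10*(-14979) = 2811123909/10 ≈ 2.8111e+8)
p(P) = -3 - 177/P
Q + p(T) = 2811123909/10 + (-3 - 177/77) = 2811123909/10 - 408/77 = 216456536913/770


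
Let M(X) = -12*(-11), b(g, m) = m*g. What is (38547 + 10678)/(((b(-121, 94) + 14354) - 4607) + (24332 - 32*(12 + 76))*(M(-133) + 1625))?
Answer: 9845/7560397 ≈ 0.0013022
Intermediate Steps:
b(g, m) = g*m
M(X) = 132
(38547 + 10678)/(((b(-121, 94) + 14354) - 4607) + (24332 - 32*(12 + 76))*(M(-133) + 1625)) = (38547 + 10678)/(((-121*94 + 14354) - 4607) + (24332 - 32*(12 + 76))*(132 + 1625)) = 49225/(((-11374 + 14354) - 4607) + (24332 - 32*88)*1757) = 49225/((2980 - 4607) + (24332 - 2816)*1757) = 49225/(-1627 + 21516*1757) = 49225/(-1627 + 37803612) = 49225/37801985 = 49225*(1/37801985) = 9845/7560397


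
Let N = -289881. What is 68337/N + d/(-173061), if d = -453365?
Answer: 13288381112/5574121749 ≈ 2.3839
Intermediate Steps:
68337/N + d/(-173061) = 68337/(-289881) - 453365/(-173061) = 68337*(-1/289881) - 453365*(-1/173061) = -7593/32209 + 453365/173061 = 13288381112/5574121749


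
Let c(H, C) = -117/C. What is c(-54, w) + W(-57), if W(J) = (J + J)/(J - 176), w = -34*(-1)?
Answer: -23385/7922 ≈ -2.9519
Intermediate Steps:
w = 34
W(J) = 2*J/(-176 + J) (W(J) = (2*J)/(-176 + J) = 2*J/(-176 + J))
c(-54, w) + W(-57) = -117/34 + 2*(-57)/(-176 - 57) = -117*1/34 + 2*(-57)/(-233) = -117/34 + 2*(-57)*(-1/233) = -117/34 + 114/233 = -23385/7922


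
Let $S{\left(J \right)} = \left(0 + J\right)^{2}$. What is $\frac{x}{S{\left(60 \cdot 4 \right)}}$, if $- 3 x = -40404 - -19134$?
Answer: $\frac{709}{5760} \approx 0.12309$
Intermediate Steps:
$S{\left(J \right)} = J^{2}$
$x = 7090$ ($x = - \frac{-40404 - -19134}{3} = - \frac{-40404 + 19134}{3} = \left(- \frac{1}{3}\right) \left(-21270\right) = 7090$)
$\frac{x}{S{\left(60 \cdot 4 \right)}} = \frac{7090}{\left(60 \cdot 4\right)^{2}} = \frac{7090}{240^{2}} = \frac{7090}{57600} = 7090 \cdot \frac{1}{57600} = \frac{709}{5760}$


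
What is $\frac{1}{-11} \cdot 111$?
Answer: $- \frac{111}{11} \approx -10.091$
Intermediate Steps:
$\frac{1}{-11} \cdot 111 = \left(- \frac{1}{11}\right) 111 = - \frac{111}{11}$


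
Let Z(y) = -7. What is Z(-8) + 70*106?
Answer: 7413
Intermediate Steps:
Z(-8) + 70*106 = -7 + 70*106 = -7 + 7420 = 7413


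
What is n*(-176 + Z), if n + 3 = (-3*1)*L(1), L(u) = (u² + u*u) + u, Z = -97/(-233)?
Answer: 490932/233 ≈ 2107.0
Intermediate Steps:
Z = 97/233 (Z = -97*(-1/233) = 97/233 ≈ 0.41631)
L(u) = u + 2*u² (L(u) = (u² + u²) + u = 2*u² + u = u + 2*u²)
n = -12 (n = -3 + (-3*1)*(1*(1 + 2*1)) = -3 - 3*(1 + 2) = -3 - 3*3 = -3 - 9 = -12)
n*(-176 + Z) = -12*(-176 + 97/233) = -12*(-40911/233) = 490932/233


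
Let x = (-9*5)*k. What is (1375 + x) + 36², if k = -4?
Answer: 2851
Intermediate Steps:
x = 180 (x = -9*5*(-4) = -45*(-4) = 180)
(1375 + x) + 36² = (1375 + 180) + 36² = 1555 + 1296 = 2851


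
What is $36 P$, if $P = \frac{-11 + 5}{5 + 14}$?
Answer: $- \frac{216}{19} \approx -11.368$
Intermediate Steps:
$P = - \frac{6}{19} \approx -0.31579$
$36 P = 36 \left(- \frac{6}{19}\right) = - \frac{216}{19}$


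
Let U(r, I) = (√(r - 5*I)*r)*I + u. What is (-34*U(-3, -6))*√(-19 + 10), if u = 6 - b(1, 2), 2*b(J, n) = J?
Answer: I*(-561 - 5508*√3) ≈ -10101.0*I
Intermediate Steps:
b(J, n) = J/2
u = 11/2 (u = 6 - 1/2 = 6 - 1*½ = 6 - ½ = 11/2 ≈ 5.5000)
U(r, I) = 11/2 + I*r*√(r - 5*I) (U(r, I) = (√(r - 5*I)*r)*I + 11/2 = (r*√(r - 5*I))*I + 11/2 = I*r*√(r - 5*I) + 11/2 = 11/2 + I*r*√(r - 5*I))
(-34*U(-3, -6))*√(-19 + 10) = (-34*(11/2 - 6*(-3)*√(-3 - 5*(-6))))*√(-19 + 10) = (-34*(11/2 - 6*(-3)*√(-3 + 30)))*√(-9) = (-34*(11/2 - 6*(-3)*√27))*(3*I) = (-34*(11/2 - 6*(-3)*3*√3))*(3*I) = (-34*(11/2 + 54*√3))*(3*I) = (-187 - 1836*√3)*(3*I) = 3*I*(-187 - 1836*√3)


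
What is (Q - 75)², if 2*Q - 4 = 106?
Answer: 400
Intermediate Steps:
Q = 55 (Q = 2 + (½)*106 = 2 + 53 = 55)
(Q - 75)² = (55 - 75)² = (-20)² = 400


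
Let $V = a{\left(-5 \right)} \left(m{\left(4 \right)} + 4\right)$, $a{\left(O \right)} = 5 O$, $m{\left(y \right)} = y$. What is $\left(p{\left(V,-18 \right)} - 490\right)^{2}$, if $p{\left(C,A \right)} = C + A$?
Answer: $501264$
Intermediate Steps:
$V = -200$ ($V = 5 \left(-5\right) \left(4 + 4\right) = \left(-25\right) 8 = -200$)
$p{\left(C,A \right)} = A + C$
$\left(p{\left(V,-18 \right)} - 490\right)^{2} = \left(\left(-18 - 200\right) - 490\right)^{2} = \left(-218 - 490\right)^{2} = \left(-708\right)^{2} = 501264$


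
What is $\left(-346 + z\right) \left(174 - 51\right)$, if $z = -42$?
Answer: $-47724$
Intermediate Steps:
$\left(-346 + z\right) \left(174 - 51\right) = \left(-346 - 42\right) \left(174 - 51\right) = - 388 \left(174 - 51\right) = \left(-388\right) 123 = -47724$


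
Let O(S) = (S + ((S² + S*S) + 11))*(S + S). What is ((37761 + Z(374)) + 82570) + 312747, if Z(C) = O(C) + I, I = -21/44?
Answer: 9238924355/44 ≈ 2.0998e+8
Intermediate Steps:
O(S) = 2*S*(11 + S + 2*S²) (O(S) = (S + ((S² + S²) + 11))*(2*S) = (S + (2*S² + 11))*(2*S) = (S + (11 + 2*S²))*(2*S) = (11 + S + 2*S²)*(2*S) = 2*S*(11 + S + 2*S²))
I = -21/44 (I = -21*1/44 = -21/44 ≈ -0.47727)
Z(C) = -21/44 + 2*C*(11 + C + 2*C²) (Z(C) = 2*C*(11 + C + 2*C²) - 21/44 = -21/44 + 2*C*(11 + C + 2*C²))
((37761 + Z(374)) + 82570) + 312747 = ((37761 + (-21/44 + 2*374*(11 + 374 + 2*374²))) + 82570) + 312747 = ((37761 + (-21/44 + 2*374*(11 + 374 + 2*139876))) + 82570) + 312747 = ((37761 + (-21/44 + 2*374*(11 + 374 + 279752))) + 82570) + 312747 = ((37761 + (-21/44 + 2*374*280137)) + 82570) + 312747 = ((37761 + (-21/44 + 209542476)) + 82570) + 312747 = ((37761 + 9219868923/44) + 82570) + 312747 = (9221530407/44 + 82570) + 312747 = 9225163487/44 + 312747 = 9238924355/44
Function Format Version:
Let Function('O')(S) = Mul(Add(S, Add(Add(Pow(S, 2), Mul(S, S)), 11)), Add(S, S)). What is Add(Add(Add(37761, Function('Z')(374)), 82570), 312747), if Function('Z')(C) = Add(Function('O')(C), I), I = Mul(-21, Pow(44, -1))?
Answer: Rational(9238924355, 44) ≈ 2.0998e+8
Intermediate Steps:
Function('O')(S) = Mul(2, S, Add(11, S, Mul(2, Pow(S, 2)))) (Function('O')(S) = Mul(Add(S, Add(Add(Pow(S, 2), Pow(S, 2)), 11)), Mul(2, S)) = Mul(Add(S, Add(Mul(2, Pow(S, 2)), 11)), Mul(2, S)) = Mul(Add(S, Add(11, Mul(2, Pow(S, 2)))), Mul(2, S)) = Mul(Add(11, S, Mul(2, Pow(S, 2))), Mul(2, S)) = Mul(2, S, Add(11, S, Mul(2, Pow(S, 2)))))
I = Rational(-21, 44) (I = Mul(-21, Rational(1, 44)) = Rational(-21, 44) ≈ -0.47727)
Function('Z')(C) = Add(Rational(-21, 44), Mul(2, C, Add(11, C, Mul(2, Pow(C, 2))))) (Function('Z')(C) = Add(Mul(2, C, Add(11, C, Mul(2, Pow(C, 2)))), Rational(-21, 44)) = Add(Rational(-21, 44), Mul(2, C, Add(11, C, Mul(2, Pow(C, 2))))))
Add(Add(Add(37761, Function('Z')(374)), 82570), 312747) = Add(Add(Add(37761, Add(Rational(-21, 44), Mul(2, 374, Add(11, 374, Mul(2, Pow(374, 2)))))), 82570), 312747) = Add(Add(Add(37761, Add(Rational(-21, 44), Mul(2, 374, Add(11, 374, Mul(2, 139876))))), 82570), 312747) = Add(Add(Add(37761, Add(Rational(-21, 44), Mul(2, 374, Add(11, 374, 279752)))), 82570), 312747) = Add(Add(Add(37761, Add(Rational(-21, 44), Mul(2, 374, 280137))), 82570), 312747) = Add(Add(Add(37761, Add(Rational(-21, 44), 209542476)), 82570), 312747) = Add(Add(Add(37761, Rational(9219868923, 44)), 82570), 312747) = Add(Add(Rational(9221530407, 44), 82570), 312747) = Add(Rational(9225163487, 44), 312747) = Rational(9238924355, 44)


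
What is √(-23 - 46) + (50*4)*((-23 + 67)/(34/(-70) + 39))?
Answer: 77000/337 + I*√69 ≈ 228.49 + 8.3066*I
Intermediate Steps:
√(-23 - 46) + (50*4)*((-23 + 67)/(34/(-70) + 39)) = √(-69) + 200*(44/(34*(-1/70) + 39)) = I*√69 + 200*(44/(-17/35 + 39)) = I*√69 + 200*(44/(1348/35)) = I*√69 + 200*(44*(35/1348)) = I*√69 + 200*(385/337) = I*√69 + 77000/337 = 77000/337 + I*√69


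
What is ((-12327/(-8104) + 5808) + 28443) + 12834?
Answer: 381589167/8104 ≈ 47087.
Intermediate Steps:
((-12327/(-8104) + 5808) + 28443) + 12834 = ((-12327*(-1/8104) + 5808) + 28443) + 12834 = ((12327/8104 + 5808) + 28443) + 12834 = (47080359/8104 + 28443) + 12834 = 277582431/8104 + 12834 = 381589167/8104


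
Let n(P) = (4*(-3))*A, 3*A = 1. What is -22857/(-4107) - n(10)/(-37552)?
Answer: 71525803/12852172 ≈ 5.5653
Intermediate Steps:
A = 1/3 (A = (1/3)*1 = 1/3 ≈ 0.33333)
n(P) = -4 (n(P) = (4*(-3))*(1/3) = -12*1/3 = -4)
-22857/(-4107) - n(10)/(-37552) = -22857/(-4107) - 1*(-4)/(-37552) = -22857*(-1/4107) + 4*(-1/37552) = 7619/1369 - 1/9388 = 71525803/12852172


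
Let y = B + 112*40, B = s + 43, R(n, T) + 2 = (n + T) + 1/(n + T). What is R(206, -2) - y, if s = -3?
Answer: -880871/204 ≈ -4318.0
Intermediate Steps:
R(n, T) = -2 + T + n + 1/(T + n) (R(n, T) = -2 + ((n + T) + 1/(n + T)) = -2 + ((T + n) + 1/(T + n)) = -2 + (T + n + 1/(T + n)) = -2 + T + n + 1/(T + n))
B = 40 (B = -3 + 43 = 40)
y = 4520 (y = 40 + 112*40 = 40 + 4480 = 4520)
R(206, -2) - y = (1 + (-2)² + 206² - 2*(-2) - 2*206 + 2*(-2)*206)/(-2 + 206) - 1*4520 = (1 + 4 + 42436 + 4 - 412 - 824)/204 - 4520 = (1/204)*41209 - 4520 = 41209/204 - 4520 = -880871/204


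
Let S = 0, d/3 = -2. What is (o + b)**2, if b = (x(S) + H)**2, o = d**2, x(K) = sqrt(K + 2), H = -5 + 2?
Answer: 2281 - 564*sqrt(2) ≈ 1483.4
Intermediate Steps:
H = -3
d = -6 (d = 3*(-2) = -6)
x(K) = sqrt(2 + K)
o = 36 (o = (-6)**2 = 36)
b = (-3 + sqrt(2))**2 (b = (sqrt(2 + 0) - 3)**2 = (sqrt(2) - 3)**2 = (-3 + sqrt(2))**2 ≈ 2.5147)
(o + b)**2 = (36 + (3 - sqrt(2))**2)**2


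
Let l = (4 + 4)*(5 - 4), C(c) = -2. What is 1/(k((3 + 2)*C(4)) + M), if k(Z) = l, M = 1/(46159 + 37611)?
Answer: 83770/670161 ≈ 0.12500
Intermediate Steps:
l = 8 (l = 8*1 = 8)
M = 1/83770 ≈ 1.1937e-5
k(Z) = 8
1/(k((3 + 2)*C(4)) + M) = 1/(8 + 1/83770) = 1/(670161/83770) = 83770/670161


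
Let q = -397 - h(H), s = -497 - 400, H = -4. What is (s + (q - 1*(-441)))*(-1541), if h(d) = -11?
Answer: 1297522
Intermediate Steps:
s = -897
q = -386 (q = -397 - 1*(-11) = -397 + 11 = -386)
(s + (q - 1*(-441)))*(-1541) = (-897 + (-386 - 1*(-441)))*(-1541) = (-897 + (-386 + 441))*(-1541) = (-897 + 55)*(-1541) = -842*(-1541) = 1297522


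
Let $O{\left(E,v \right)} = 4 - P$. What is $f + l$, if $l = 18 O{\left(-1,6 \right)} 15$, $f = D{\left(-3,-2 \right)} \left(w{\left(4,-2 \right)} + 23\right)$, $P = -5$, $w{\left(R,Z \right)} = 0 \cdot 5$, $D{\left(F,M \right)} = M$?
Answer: $2384$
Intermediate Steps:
$w{\left(R,Z \right)} = 0$
$O{\left(E,v \right)} = 9$ ($O{\left(E,v \right)} = 4 - -5 = 4 + 5 = 9$)
$f = -46$ ($f = - 2 \left(0 + 23\right) = \left(-2\right) 23 = -46$)
$l = 2430$ ($l = 18 \cdot 9 \cdot 15 = 162 \cdot 15 = 2430$)
$f + l = -46 + 2430 = 2384$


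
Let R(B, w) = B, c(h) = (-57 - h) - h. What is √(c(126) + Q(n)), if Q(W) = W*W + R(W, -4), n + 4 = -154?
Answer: √24497 ≈ 156.52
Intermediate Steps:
n = -158 (n = -4 - 154 = -158)
c(h) = -57 - 2*h
Q(W) = W + W² (Q(W) = W*W + W = W² + W = W + W²)
√(c(126) + Q(n)) = √((-57 - 2*126) - 158*(1 - 158)) = √((-57 - 252) - 158*(-157)) = √(-309 + 24806) = √24497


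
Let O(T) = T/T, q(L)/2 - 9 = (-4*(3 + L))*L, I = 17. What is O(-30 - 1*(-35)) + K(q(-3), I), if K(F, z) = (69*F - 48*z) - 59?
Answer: 368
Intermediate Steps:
q(L) = 18 + 2*L*(-12 - 4*L) (q(L) = 18 + 2*((-4*(3 + L))*L) = 18 + 2*((-12 - 4*L)*L) = 18 + 2*(L*(-12 - 4*L)) = 18 + 2*L*(-12 - 4*L))
K(F, z) = -59 - 48*z + 69*F (K(F, z) = (-48*z + 69*F) - 59 = -59 - 48*z + 69*F)
O(T) = 1
O(-30 - 1*(-35)) + K(q(-3), I) = 1 + (-59 - 48*17 + 69*(18 - 24*(-3) - 8*(-3)²)) = 1 + (-59 - 816 + 69*(18 + 72 - 8*9)) = 1 + (-59 - 816 + 69*(18 + 72 - 72)) = 1 + (-59 - 816 + 69*18) = 1 + (-59 - 816 + 1242) = 1 + 367 = 368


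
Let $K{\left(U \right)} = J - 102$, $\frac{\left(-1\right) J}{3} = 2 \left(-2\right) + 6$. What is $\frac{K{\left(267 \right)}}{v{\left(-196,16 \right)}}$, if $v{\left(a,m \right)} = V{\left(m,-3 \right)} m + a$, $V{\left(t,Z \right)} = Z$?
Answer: $\frac{27}{61} \approx 0.44262$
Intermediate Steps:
$J = -6$ ($J = - 3 \left(2 \left(-2\right) + 6\right) = - 3 \left(-4 + 6\right) = \left(-3\right) 2 = -6$)
$K{\left(U \right)} = -108$ ($K{\left(U \right)} = -6 - 102 = -108$)
$v{\left(a,m \right)} = a - 3 m$ ($v{\left(a,m \right)} = - 3 m + a = a - 3 m$)
$\frac{K{\left(267 \right)}}{v{\left(-196,16 \right)}} = - \frac{108}{-196 - 48} = - \frac{108}{-244} = \left(-108\right) \left(- \frac{1}{244}\right) = \frac{27}{61}$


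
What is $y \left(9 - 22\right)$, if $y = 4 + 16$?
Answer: $-260$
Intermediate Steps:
$y = 20$
$y \left(9 - 22\right) = 20 \left(9 - 22\right) = 20 \left(-13\right) = -260$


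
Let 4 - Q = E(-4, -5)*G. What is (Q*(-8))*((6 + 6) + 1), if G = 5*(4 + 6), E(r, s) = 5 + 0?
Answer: 25584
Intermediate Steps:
E(r, s) = 5
G = 50 (G = 5*10 = 50)
Q = -246 (Q = 4 - 5*50 = 4 - 1*250 = 4 - 250 = -246)
(Q*(-8))*((6 + 6) + 1) = (-246*(-8))*((6 + 6) + 1) = 1968*(12 + 1) = 1968*13 = 25584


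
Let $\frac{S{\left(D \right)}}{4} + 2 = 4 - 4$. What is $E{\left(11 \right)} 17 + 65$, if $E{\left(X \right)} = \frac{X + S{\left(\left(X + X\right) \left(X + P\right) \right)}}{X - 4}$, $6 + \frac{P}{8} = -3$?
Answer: $\frac{506}{7} \approx 72.286$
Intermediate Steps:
$P = -72$ ($P = -48 + 8 \left(-3\right) = -48 - 24 = -72$)
$S{\left(D \right)} = -8$ ($S{\left(D \right)} = -8 + 4 \left(4 - 4\right) = -8 + 4 \cdot 0 = -8 + 0 = -8$)
$E{\left(X \right)} = \frac{-8 + X}{-4 + X}$ ($E{\left(X \right)} = \frac{X - 8}{X - 4} = \frac{-8 + X}{-4 + X}$)
$E{\left(11 \right)} 17 + 65 = \frac{-8 + 11}{-4 + 11} \cdot 17 + 65 = \frac{1}{7} \cdot 3 \cdot 17 + 65 = \frac{3}{7} \cdot 17 + 65 = \frac{51}{7} + 65 = \frac{506}{7}$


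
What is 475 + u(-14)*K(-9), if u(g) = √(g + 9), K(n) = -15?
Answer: 475 - 15*I*√5 ≈ 475.0 - 33.541*I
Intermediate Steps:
u(g) = √(9 + g)
475 + u(-14)*K(-9) = 475 + √(9 - 14)*(-15) = 475 + √(-5)*(-15) = 475 + (I*√5)*(-15) = 475 - 15*I*√5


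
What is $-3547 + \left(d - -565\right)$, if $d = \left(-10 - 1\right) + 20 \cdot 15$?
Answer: $-2693$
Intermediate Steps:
$d = 289$ ($d = \left(-10 - 1\right) + 300 = -11 + 300 = 289$)
$-3547 + \left(d - -565\right) = -3547 + \left(289 - -565\right) = -3547 + \left(289 + 565\right) = -3547 + 854 = -2693$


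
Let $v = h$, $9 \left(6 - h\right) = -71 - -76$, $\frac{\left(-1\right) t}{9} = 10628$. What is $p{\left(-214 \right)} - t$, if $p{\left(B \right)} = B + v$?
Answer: $\frac{858991}{9} \approx 95444.0$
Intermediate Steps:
$t = -95652$ ($t = \left(-9\right) 10628 = -95652$)
$h = \frac{49}{9}$ ($h = 6 - \frac{-71 - -76}{9} = 6 - \frac{-71 + 76}{9} = 6 - \frac{5}{9} = \frac{49}{9} \approx 5.4444$)
$v = \frac{49}{9} \approx 5.4444$
$p{\left(B \right)} = \frac{49}{9} + B$ ($p{\left(B \right)} = B + \frac{49}{9} = \frac{49}{9} + B$)
$p{\left(-214 \right)} - t = \left(\frac{49}{9} - 214\right) - -95652 = - \frac{1877}{9} + 95652 = \frac{858991}{9}$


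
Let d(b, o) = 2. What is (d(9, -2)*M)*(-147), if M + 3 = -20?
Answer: 6762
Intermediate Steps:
M = -23 (M = -3 - 20 = -23)
(d(9, -2)*M)*(-147) = (2*(-23))*(-147) = -46*(-147) = 6762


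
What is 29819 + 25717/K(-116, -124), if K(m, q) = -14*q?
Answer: 51791501/1736 ≈ 29834.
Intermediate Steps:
29819 + 25717/K(-116, -124) = 29819 + 25717/((-14*(-124))) = 29819 + 25717/1736 = 51791501/1736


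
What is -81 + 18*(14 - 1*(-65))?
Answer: 1341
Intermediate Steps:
-81 + 18*(14 - 1*(-65)) = -81 + 18*(14 + 65) = -81 + 18*79 = -81 + 1422 = 1341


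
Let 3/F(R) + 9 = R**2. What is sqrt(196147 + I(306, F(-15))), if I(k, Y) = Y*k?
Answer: sqrt(784605)/2 ≈ 442.89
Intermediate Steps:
F(R) = 3/(-9 + R**2)
sqrt(196147 + I(306, F(-15))) = sqrt(196147 + (3/(-9 + (-15)**2))*306) = sqrt(196147 + (3/(-9 + 225))*306) = sqrt(196147 + (3/216)*306) = sqrt(196147 + (3*(1/216))*306) = sqrt(196147 + (1/72)*306) = sqrt(196147 + 17/4) = sqrt(784605/4) = sqrt(784605)/2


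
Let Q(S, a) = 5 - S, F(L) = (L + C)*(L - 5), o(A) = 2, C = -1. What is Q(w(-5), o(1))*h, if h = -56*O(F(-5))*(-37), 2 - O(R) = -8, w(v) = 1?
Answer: 82880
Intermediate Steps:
F(L) = (-1 + L)*(-5 + L) (F(L) = (L - 1)*(L - 5) = (-1 + L)*(-5 + L))
O(R) = 10 (O(R) = 2 - 1*(-8) = 2 + 8 = 10)
h = 20720 (h = -56*10*(-37) = -560*(-37) = 20720)
Q(w(-5), o(1))*h = (5 - 1*1)*20720 = (5 - 1)*20720 = 4*20720 = 82880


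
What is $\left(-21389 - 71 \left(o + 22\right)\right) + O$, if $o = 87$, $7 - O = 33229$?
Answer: $-62350$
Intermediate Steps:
$O = -33222$ ($O = 7 - 33229 = -33222$)
$\left(-21389 - 71 \left(o + 22\right)\right) + O = \left(-21389 - 71 \left(87 + 22\right)\right) - 33222 = \left(-21389 - 7739\right) - 33222 = -29128 - 33222 = -62350$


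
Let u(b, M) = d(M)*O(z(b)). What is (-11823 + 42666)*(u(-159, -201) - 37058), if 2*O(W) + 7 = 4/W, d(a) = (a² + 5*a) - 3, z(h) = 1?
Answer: -5930954685/2 ≈ -2.9655e+9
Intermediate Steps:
d(a) = -3 + a² + 5*a
O(W) = -7/2 + 2/W (O(W) = -7/2 + (4/W)/2 = -7/2 + 2/W)
u(b, M) = 9/2 - 15*M/2 - 3*M²/2 (u(b, M) = (-3 + M² + 5*M)*(-7/2 + 2/1) = (-3 + M² + 5*M)*(-7/2 + 2*1) = (-3 + M² + 5*M)*(-7/2 + 2) = (-3 + M² + 5*M)*(-3/2) = 9/2 - 15*M/2 - 3*M²/2)
(-11823 + 42666)*(u(-159, -201) - 37058) = (-11823 + 42666)*((9/2 - 15/2*(-201) - 3/2*(-201)²) - 37058) = 30843*((9/2 + 3015/2 - 3/2*40401) - 37058) = 30843*((9/2 + 3015/2 - 121203/2) - 37058) = 30843*(-118179/2 - 37058) = 30843*(-192295/2) = -5930954685/2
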